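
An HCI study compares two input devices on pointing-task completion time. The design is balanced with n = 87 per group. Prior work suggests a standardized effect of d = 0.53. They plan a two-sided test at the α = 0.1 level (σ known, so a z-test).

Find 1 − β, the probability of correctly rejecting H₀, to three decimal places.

Noncentrality parameter: δ = d·√(n/2) = 0.53 × √(87/2) = 3.4956
Critical value for a two-sided test at α = 0.1: z_{α/2} = 1.645.
Power = Φ(δ − 1.645) + Φ(−δ − 1.645) = Φ(1.851) + Φ(-5.140) = 0.9679 + 0.0000 = 0.9679.

Power ≈ 0.968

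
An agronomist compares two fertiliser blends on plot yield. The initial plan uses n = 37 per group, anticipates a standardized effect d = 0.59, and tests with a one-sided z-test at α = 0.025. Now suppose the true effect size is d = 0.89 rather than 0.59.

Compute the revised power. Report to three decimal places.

With d = 0.89: δ = d·√(n/2) = 0.89 × √(37/2) = 3.8280. Critical value z_{0.025} = 1.960.
Revised power = Φ(δ − 1.960) = Φ(1.868) = 0.9691.

Power ≈ 0.969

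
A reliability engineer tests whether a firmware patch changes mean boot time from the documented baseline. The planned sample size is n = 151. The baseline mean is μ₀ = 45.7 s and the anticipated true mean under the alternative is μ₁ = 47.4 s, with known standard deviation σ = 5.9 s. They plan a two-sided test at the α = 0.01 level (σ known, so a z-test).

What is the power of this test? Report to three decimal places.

Power ≈ 0.833

Standardized effect: d = |μ₁ − μ₀| / σ = |47.4 − 45.7| / 5.9 = 0.2881
Noncentrality parameter: δ = d·√n = 0.2881 × √151 = 3.5407
Two-sided α = 0.01 → critical value z_{0.005} = 2.576.
Power = Φ(δ − 2.576) + Φ(−δ − 2.576) = Φ(0.965) + Φ(-6.116) = 0.8327 + 0.0000 = 0.8327.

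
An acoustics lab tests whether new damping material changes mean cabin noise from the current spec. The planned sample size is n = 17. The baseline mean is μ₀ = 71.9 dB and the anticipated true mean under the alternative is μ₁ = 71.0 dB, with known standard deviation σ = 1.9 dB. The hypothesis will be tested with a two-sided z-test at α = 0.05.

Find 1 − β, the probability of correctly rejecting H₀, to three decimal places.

Power ≈ 0.497

Standardized effect: d = |μ₁ − μ₀| / σ = |71.0 − 71.9| / 1.9 = 0.4737
Noncentrality parameter: δ = d·√n = 0.4737 × √17 = 1.9531
Two-sided α = 0.05 → critical value z_{0.025} = 1.960.
Power = Φ(δ − 1.960) + Φ(−δ − 1.960) = Φ(-0.007) + Φ(-3.913) = 0.4972 + 0.0000 = 0.4973.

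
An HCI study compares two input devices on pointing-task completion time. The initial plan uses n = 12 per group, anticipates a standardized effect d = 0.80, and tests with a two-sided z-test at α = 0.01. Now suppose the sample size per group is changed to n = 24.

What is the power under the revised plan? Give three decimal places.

With n = 24 per group: δ = d·√(n/2) = 0.80 × √(24/2) = 2.7713. Critical value z_{0.005} = 2.576.
Revised power = Φ(δ − 2.576) + Φ(−δ − 2.576) = Φ(0.195) + Φ(-5.347) = 0.5775 + 0.0000 = 0.5775.

Power ≈ 0.577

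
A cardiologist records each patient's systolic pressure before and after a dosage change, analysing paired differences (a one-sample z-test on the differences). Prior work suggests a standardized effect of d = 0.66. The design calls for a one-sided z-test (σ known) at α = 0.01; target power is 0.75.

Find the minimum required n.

n = 21

Set Φ(δ − 2.326) = 0.75; then δ − 2.326 = Φ⁻¹(0.75) = 0.674, giving δ = 3.001.
δ = d·√n ⇒ n = (δ/d)² = (3.001 / 0.66)² = 20.67.
Round up to the next whole unit.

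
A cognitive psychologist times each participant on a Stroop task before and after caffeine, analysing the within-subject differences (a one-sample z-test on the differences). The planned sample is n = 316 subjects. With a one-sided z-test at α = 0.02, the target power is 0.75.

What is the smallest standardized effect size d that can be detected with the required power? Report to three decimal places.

Required noncentrality: δ = z_{0.02} + z_{0.25} = 2.054 + 0.674 = 2.728.
δ = d·√n ⇒ d = δ/√n = 2.728/√316 = 0.1535.

d ≈ 0.153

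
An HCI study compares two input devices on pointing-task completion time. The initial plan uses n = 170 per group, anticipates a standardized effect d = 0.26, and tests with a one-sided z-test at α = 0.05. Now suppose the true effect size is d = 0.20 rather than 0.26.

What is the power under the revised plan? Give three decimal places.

With d = 0.20: δ = d·√(n/2) = 0.20 × √(170/2) = 1.8439. Critical value z_{0.05} = 1.645.
Revised power = P(Z > 1.645 − δ) = Φ(0.199) = 0.5789.

Power ≈ 0.579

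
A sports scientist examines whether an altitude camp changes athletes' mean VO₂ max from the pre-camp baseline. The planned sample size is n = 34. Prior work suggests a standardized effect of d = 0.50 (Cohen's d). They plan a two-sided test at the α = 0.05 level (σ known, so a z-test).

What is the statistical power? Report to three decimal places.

Noncentrality parameter: δ = d·√n = 0.50 × √34 = 2.9155
Two-sided α = 0.05 → critical value z_{0.025} = 1.960.
Power = Φ(δ − 1.960) + Φ(−δ − 1.960) = Φ(0.956) + Φ(-4.875) = 0.8303 + 0.0000 = 0.8303.

Power ≈ 0.830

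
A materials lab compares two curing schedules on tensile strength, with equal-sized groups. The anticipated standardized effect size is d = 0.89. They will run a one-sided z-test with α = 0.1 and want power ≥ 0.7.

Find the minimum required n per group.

Set Φ(δ − 1.282) = 0.7; then δ − 1.282 = Φ⁻¹(0.7) = 0.524, giving δ = 1.806.
δ = d·√(n/2) ⇒ n = 2(δ/d)² = 2 × (1.806 / 0.89)² = 8.23.
Round up to the next whole unit.

n = 9 per group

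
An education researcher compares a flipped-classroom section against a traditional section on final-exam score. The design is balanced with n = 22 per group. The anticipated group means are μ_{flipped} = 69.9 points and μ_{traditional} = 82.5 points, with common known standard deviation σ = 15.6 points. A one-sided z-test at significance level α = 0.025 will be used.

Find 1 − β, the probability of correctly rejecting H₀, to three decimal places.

Standardized effect: d = |μ_{flipped} − μ_{traditional}| / σ = |69.9 − 82.5| / 15.6 = 0.8077
Noncentrality parameter: δ = d·√(n/2) = 0.8077 × √(22/2) = 2.6788
One-sided α = 0.025 → critical value z_{0.025} = 1.960.
Power = Φ(δ − 1.960) = Φ(0.719) = 0.7639.

Power ≈ 0.764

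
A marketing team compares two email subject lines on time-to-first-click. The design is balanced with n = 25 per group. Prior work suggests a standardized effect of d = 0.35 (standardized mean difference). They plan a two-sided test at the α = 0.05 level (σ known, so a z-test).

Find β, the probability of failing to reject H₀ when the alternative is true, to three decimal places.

β ≈ 0.764

Noncentrality parameter: δ = d·√(n/2) = 0.35 × √(25/2) = 1.2374
Two-sided α = 0.05 → critical value z_{0.025} = 1.960.
Power = Φ(δ − 1.960) + Φ(−δ − 1.960) = Φ(-0.723) + Φ(-3.197) = 0.2350 + 0.0007 = 0.2357.
Type II error: β = 1 − power = 1 − 0.2357 = 0.7643.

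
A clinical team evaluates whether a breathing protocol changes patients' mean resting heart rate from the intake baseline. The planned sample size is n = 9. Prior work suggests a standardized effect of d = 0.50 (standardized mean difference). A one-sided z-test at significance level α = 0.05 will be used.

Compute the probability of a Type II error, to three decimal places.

β ≈ 0.558

Noncentrality parameter: λ = d·√n = 0.50 × √9 = 1.5000
One-sided α = 0.05 → critical value z_{0.05} = 1.645.
Power = Φ(λ − 1.645) = Φ(-0.145) = 0.4424.
Type II error: β = 1 − power = 1 − 0.4424 = 0.5576.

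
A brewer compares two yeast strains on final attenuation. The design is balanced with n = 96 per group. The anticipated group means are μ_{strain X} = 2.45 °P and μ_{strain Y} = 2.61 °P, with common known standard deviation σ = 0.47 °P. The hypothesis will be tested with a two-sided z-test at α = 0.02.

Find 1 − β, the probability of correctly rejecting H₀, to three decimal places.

Standardized effect: d = |μ_{strain X} − μ_{strain Y}| / σ = |2.45 − 2.61| / 0.47 = 0.3404
Noncentrality parameter: δ = d·√(n/2) = 0.3404 × √(96/2) = 2.3585
Two-sided α = 0.02 → critical value z_{0.01} = 2.326.
Power = Φ(δ − 2.326) + Φ(−δ − 2.326) = Φ(0.032) + Φ(-4.685) = 0.5128 + 0.0000 = 0.5128.

Power ≈ 0.513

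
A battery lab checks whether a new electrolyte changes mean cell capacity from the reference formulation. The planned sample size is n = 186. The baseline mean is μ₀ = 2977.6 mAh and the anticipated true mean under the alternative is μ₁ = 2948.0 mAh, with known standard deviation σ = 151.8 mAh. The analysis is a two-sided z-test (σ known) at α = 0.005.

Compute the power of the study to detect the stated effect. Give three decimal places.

Power ≈ 0.441

Standardized effect: d = |μ₁ − μ₀| / σ = |2948.0 − 2977.6| / 151.8 = 0.1950
Noncentrality parameter: λ = d·√n = 0.1950 × √186 = 2.6594
Two-sided α = 0.005 → critical value z_{0.0025} = 2.807.
Power = Φ(λ − 2.807) + Φ(−λ − 2.807) = Φ(-0.148) + Φ(-5.466) = 0.4413 + 0.0000 = 0.4413.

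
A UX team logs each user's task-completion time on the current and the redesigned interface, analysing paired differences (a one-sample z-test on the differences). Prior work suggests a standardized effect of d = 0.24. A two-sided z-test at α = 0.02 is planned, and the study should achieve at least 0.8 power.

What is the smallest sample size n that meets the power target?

n = 175

Set Φ(δ − 2.326) = 0.8; then δ − 2.326 = Φ⁻¹(0.8) = 0.842, giving δ = 3.168.
(For δ > 0 the lower-tail rejection region contributes negligibly to power, so the one-term inversion is standard.)
δ = d·√n ⇒ n = (δ/d)² = (3.168 / 0.24)² = 174.24.
Rounding up, n = 175.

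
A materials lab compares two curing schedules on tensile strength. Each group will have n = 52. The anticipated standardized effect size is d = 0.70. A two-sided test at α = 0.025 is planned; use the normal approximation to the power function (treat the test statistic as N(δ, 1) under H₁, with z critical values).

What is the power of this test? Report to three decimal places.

Power ≈ 0.908

Noncentrality parameter: δ = d·√(n/2) = 0.70 × √(52/2) = 3.5693
Critical value for a two-sided test at α = 0.025: z_{α/2} = 2.241.
Power = Φ(δ − 2.241) + Φ(−δ − 2.241) = Φ(1.328) + Φ(-5.811) = 0.9079 + 0.0000 = 0.9079.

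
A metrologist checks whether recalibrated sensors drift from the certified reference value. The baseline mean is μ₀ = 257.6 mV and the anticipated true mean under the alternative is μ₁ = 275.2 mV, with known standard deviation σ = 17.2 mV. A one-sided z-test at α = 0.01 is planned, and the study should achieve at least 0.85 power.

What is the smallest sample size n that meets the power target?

Standardized effect: d = |μ₁ − μ₀| / σ = |275.2 − 257.6| / 17.2 = 1.0233
Set Φ(δ − 2.326) = 0.85; then δ − 2.326 = Φ⁻¹(0.85) = 1.036, giving δ = 3.363.
δ = d·√n ⇒ n = (δ/d)² = (3.363 / 1.0233)² = 10.80.
Rounding up, n = 11.

n = 11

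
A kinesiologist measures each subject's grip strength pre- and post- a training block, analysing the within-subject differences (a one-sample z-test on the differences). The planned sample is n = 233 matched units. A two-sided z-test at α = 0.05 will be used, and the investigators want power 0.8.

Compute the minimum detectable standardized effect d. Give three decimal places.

d ≈ 0.184

Required noncentrality: δ = z_{0.025} + z_{0.20} = 1.960 + 0.842 = 2.802.
(Lower-tail contribution to power is negligible for δ > 0.)
δ = d·√n ⇒ d = δ/√n = 2.802/√233 = 0.1835.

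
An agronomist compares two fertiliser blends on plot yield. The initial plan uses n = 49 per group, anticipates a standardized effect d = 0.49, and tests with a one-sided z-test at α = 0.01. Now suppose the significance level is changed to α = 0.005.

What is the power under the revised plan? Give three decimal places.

Power ≈ 0.440

δ = d·√(n/2) = 0.49 × √(49/2) = 2.4254 (unchanged). New critical value: z_{0.005} = 2.576.
Revised power = Φ(δ − 2.576) = Φ(-0.150) = 0.4402.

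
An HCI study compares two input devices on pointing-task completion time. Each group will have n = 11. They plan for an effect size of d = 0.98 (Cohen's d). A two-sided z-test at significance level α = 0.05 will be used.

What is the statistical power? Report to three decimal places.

Power ≈ 0.632

Noncentrality parameter: δ = d·√(n/2) = 0.98 × √(11/2) = 2.2983
Two-sided α = 0.05 → critical value z_{0.025} = 1.960.
Power = Φ(δ − 1.960) + Φ(−δ − 1.960) = Φ(0.338) + Φ(-4.258) = 0.6324 + 0.0000 = 0.6325.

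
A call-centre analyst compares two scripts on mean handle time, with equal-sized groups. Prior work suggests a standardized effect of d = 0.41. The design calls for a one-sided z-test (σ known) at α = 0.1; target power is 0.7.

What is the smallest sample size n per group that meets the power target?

n = 39 per group

For power 0.7 need Φ(δ − z_{0.1}) = 0.7, so δ = z_{0.1} + z_{0.30} = 1.282 + 0.524 = 1.806.
δ = d·√(n/2) ⇒ n = 2(δ/d)² = 2 × (1.806 / 0.41)² = 38.80.
Round up to the next whole unit.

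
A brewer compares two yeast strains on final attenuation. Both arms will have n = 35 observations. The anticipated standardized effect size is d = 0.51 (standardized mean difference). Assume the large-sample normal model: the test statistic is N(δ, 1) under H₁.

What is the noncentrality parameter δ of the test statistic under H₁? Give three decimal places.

δ ≈ 2.133

δ = d·√(n/2) = 0.51 × √(35/2) = 2.1335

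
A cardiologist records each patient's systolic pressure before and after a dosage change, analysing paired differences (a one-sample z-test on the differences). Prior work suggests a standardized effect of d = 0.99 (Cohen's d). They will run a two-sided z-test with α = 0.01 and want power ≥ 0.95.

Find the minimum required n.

For power 0.95 need Φ(δ − z_{0.005}) = 0.95, so δ = z_{0.005} + z_{0.05} = 2.576 + 1.645 = 4.221.
(Ignoring the negligible lower-tail rejection probability gives the usual closed-form inversion.)
δ = d·√n ⇒ n = (δ/d)² = (4.221 / 0.99)² = 18.18.
Round up to the next whole unit.

n = 19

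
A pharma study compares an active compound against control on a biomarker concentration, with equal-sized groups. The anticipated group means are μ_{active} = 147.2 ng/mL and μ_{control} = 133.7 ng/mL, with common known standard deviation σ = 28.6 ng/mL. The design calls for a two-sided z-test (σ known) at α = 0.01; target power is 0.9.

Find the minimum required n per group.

Standardized effect: d = |μ_{active} − μ_{control}| / σ = |147.2 − 133.7| / 28.6 = 0.4720
Set Φ(δ − 2.576) = 0.9; then δ − 2.576 = Φ⁻¹(0.9) = 1.282, giving δ = 3.857.
(Ignoring the negligible lower-tail rejection probability gives the usual closed-form inversion.)
δ = d·√(n/2) ⇒ n = 2(δ/d)² = 2 × (3.857 / 0.4720)² = 133.56.
Round up to the next whole unit.

n = 134 per group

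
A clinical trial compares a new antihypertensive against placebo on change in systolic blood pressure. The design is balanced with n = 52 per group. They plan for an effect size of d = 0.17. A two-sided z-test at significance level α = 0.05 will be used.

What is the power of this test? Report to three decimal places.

Power ≈ 0.140

Noncentrality parameter: δ = d·√(n/2) = 0.17 × √(52/2) = 0.8668
Critical value for a two-sided test at α = 0.05: z_{α/2} = 1.960.
Power = Φ(δ − 1.960) + Φ(−δ − 1.960) = Φ(-1.093) + Φ(-2.827) = 0.1372 + 0.0024 = 0.1395.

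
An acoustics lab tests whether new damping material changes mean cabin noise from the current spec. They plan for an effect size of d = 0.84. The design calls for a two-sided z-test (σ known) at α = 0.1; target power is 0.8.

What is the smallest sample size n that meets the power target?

n = 9

For power 0.8 need Φ(δ − z_{0.05}) = 0.8, so δ = z_{0.05} + z_{0.20} = 1.645 + 0.842 = 2.486.
(Ignoring the negligible lower-tail rejection probability gives the usual closed-form inversion.)
δ = d·√n ⇒ n = (δ/d)² = (2.486 / 0.84)² = 8.76.
Rounding up, n = 9.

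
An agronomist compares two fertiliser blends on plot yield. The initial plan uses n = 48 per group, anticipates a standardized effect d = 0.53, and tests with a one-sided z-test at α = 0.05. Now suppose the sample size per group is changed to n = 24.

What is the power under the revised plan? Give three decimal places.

With n = 24 per group: δ = d·√(n/2) = 0.53 × √(24/2) = 1.8360. Critical value z_{0.05} = 1.645.
Revised power = P(Z > 1.645 − δ) = Φ(0.191) = 0.5758.

Power ≈ 0.576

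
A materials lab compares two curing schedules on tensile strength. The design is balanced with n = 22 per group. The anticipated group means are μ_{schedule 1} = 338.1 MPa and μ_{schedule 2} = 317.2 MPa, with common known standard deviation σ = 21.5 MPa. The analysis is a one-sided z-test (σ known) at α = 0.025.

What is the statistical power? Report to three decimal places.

Standardized effect: d = |μ_{schedule 1} − μ_{schedule 2}| / σ = |338.1 − 317.2| / 21.5 = 0.9721
Noncentrality parameter: δ = d·√(n/2) = 0.9721 × √(22/2) = 3.2241
Critical value for a one-sided test at α = 0.025: z_α = 1.960.
Power = Φ(δ − 1.960) = Φ(1.264) = 0.8969.

Power ≈ 0.897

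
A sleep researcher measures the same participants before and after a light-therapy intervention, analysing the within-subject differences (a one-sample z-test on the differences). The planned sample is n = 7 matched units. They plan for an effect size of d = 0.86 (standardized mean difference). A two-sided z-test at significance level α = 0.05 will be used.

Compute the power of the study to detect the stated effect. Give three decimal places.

Noncentrality parameter: λ = d·√n = 0.86 × √7 = 2.2753
Critical value for a two-sided test at α = 0.05: z_{α/2} = 1.960.
Power = Φ(λ − 1.960) + Φ(−λ − 1.960) = Φ(0.315) + Φ(-4.235) = 0.6238 + 0.0000 = 0.6238.

Power ≈ 0.624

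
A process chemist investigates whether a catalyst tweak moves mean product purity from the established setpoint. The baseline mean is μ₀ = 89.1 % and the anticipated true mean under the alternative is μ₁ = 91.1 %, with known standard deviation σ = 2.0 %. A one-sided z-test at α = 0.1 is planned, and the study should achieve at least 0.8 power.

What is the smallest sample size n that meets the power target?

n = 5

Standardized effect: d = |μ₁ − μ₀| / σ = |91.1 − 89.1| / 2.0 = 1.0000
Set Φ(δ − 1.282) = 0.8; then δ − 1.282 = Φ⁻¹(0.8) = 0.842, giving δ = 2.123.
δ = d·√n ⇒ n = (δ/d)² = (2.123 / 1.0000)² = 4.51.
Round up to the next whole unit.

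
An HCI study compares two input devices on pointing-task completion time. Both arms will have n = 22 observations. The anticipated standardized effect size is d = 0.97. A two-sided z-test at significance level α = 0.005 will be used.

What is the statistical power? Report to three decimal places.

Noncentrality parameter: δ = d·√(n/2) = 0.97 × √(22/2) = 3.2171
Critical value for a two-sided test at α = 0.005: z_{α/2} = 2.807.
Power = Φ(δ − 2.807) + Φ(−δ − 2.807) = Φ(0.410) + Φ(-6.024) = 0.6591 + 0.0000 = 0.6591.

Power ≈ 0.659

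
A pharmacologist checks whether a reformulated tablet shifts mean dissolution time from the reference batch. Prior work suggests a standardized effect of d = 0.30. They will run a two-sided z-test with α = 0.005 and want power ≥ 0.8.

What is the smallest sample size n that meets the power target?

n = 148

For power 0.8 need Φ(δ − z_{0.0025}) = 0.8, so δ = z_{0.0025} + z_{0.20} = 2.807 + 0.842 = 3.649.
(For δ > 0 the lower-tail rejection region contributes negligibly to power, so the one-term inversion is standard.)
δ = d·√n ⇒ n = (δ/d)² = (3.649 / 0.30)² = 147.92.
Round up to the next whole unit.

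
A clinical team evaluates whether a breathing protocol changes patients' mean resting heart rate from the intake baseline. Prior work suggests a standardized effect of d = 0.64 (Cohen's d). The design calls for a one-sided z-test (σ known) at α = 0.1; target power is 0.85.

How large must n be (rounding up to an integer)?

n = 14

Set Φ(δ − 1.282) = 0.85; then δ − 1.282 = Φ⁻¹(0.85) = 1.036, giving δ = 2.318.
δ = d·√n ⇒ n = (δ/d)² = (2.318 / 0.64)² = 13.12.
Rounding up, n = 14.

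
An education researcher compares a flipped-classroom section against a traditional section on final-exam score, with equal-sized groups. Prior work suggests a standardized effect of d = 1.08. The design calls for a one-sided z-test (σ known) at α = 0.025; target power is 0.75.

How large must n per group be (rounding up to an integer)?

n = 12 per group

For power 0.75 need Φ(δ − z_{0.025}) = 0.75, so δ = z_{0.025} + z_{0.25} = 1.960 + 0.674 = 2.634.
δ = d·√(n/2) ⇒ n = 2(δ/d)² = 2 × (2.634 / 1.08)² = 11.90.
Round up to the next whole unit.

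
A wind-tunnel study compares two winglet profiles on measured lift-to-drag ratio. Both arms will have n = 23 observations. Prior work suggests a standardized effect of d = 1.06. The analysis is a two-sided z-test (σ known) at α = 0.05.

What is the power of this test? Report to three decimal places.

Noncentrality parameter: δ = d·√(n/2) = 1.06 × √(23/2) = 3.5946
Two-sided α = 0.05 → critical value z_{0.025} = 1.960.
Power = Φ(δ − 1.960) + Φ(−δ − 1.960) = Φ(1.635) + Φ(-5.555) = 0.9489 + 0.0000 = 0.9489.

Power ≈ 0.949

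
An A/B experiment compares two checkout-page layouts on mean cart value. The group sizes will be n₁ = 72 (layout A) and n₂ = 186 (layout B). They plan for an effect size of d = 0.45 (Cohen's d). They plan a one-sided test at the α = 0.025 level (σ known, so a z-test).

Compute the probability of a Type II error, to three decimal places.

Noncentrality parameter: δ = d / √(1/n₁ + 1/n₂) = 0.45 / √(1/72 + 1/186) = 3.2421
Critical value for a one-sided test at α = 0.025: z_α = 1.960.
Power = Φ(δ − 1.960) = Φ(1.282) = 0.9001.
Type II error: β = 1 − power = 1 − 0.9001 = 0.0999.

β ≈ 0.100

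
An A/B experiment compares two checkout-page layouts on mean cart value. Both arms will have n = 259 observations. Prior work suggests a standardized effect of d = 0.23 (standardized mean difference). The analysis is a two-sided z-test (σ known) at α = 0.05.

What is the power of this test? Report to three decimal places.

Noncentrality parameter: λ = d·√(n/2) = 0.23 × √(259/2) = 2.6174
Two-sided α = 0.05 → critical value z_{0.025} = 1.960.
Power = Φ(λ − 1.960) + Φ(−λ − 1.960) = Φ(0.657) + Φ(-4.577) = 0.7445 + 0.0000 = 0.7445.

Power ≈ 0.745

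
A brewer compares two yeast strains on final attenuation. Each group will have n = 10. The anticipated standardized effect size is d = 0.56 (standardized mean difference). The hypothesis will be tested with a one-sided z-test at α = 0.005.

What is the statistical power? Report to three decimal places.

Noncentrality parameter: δ = d·√(n/2) = 0.56 × √(10/2) = 1.2522
Critical value for a one-sided test at α = 0.005: z_α = 2.576.
Power = Φ(δ − 2.576) = Φ(-1.324) = 0.0928.

Power ≈ 0.093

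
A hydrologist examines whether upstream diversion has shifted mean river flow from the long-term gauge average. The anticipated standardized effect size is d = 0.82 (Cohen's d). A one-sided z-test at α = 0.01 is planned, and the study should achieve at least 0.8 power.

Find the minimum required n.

n = 15

For power 0.8 need Φ(δ − z_{0.01}) = 0.8, so δ = z_{0.01} + z_{0.20} = 2.326 + 0.842 = 3.168.
δ = d·√n ⇒ n = (δ/d)² = (3.168 / 0.82)² = 14.93.
Rounding up, n = 15.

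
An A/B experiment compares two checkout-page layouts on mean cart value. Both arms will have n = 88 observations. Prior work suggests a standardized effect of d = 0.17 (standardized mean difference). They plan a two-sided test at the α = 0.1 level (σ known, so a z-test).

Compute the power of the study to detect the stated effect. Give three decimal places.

Noncentrality parameter: δ = d·√(n/2) = 0.17 × √(88/2) = 1.1277
Two-sided α = 0.1 → critical value z_{0.05} = 1.645.
Power = Φ(δ − 1.645) + Φ(−δ − 1.645) = Φ(-0.517) + Φ(-2.773) = 0.3025 + 0.0028 = 0.3053.

Power ≈ 0.305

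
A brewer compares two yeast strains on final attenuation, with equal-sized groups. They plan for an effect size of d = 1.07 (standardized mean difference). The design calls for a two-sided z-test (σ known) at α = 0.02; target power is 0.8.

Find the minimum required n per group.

Set Φ(δ − 2.326) = 0.8; then δ − 2.326 = Φ⁻¹(0.8) = 0.842, giving δ = 3.168.
(The Φ(−δ − z_{α/2}) term is vanishingly small for δ > 0 and is dropped in the standard sample-size formula.)
δ = d·√(n/2) ⇒ n = 2(δ/d)² = 2 × (3.168 / 1.07)² = 17.53.
Round up to the next whole unit.

n = 18 per group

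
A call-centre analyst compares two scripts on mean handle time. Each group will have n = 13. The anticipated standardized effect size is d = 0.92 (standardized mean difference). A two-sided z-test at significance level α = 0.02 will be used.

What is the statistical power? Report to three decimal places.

Power ≈ 0.508

Noncentrality parameter: δ = d·√(n/2) = 0.92 × √(13/2) = 2.3455
Critical value for a two-sided test at α = 0.02: z_{α/2} = 2.326.
Power = Φ(δ − 2.326) + Φ(−δ − 2.326) = Φ(0.019) + Φ(-4.672) = 0.5077 + 0.0000 = 0.5077.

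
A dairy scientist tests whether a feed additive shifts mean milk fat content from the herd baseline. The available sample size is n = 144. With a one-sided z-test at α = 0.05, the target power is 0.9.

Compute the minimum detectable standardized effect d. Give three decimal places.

Need Φ(δ − 1.645) = 0.9, so δ = 1.645 + 1.282 = 2.926.
δ = d·√n ⇒ d = δ/√n = 2.926/√144 = 0.2439.

d ≈ 0.244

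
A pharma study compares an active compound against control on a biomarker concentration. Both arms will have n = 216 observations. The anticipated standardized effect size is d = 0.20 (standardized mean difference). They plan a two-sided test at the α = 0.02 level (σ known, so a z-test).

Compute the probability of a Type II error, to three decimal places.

β ≈ 0.598

Noncentrality parameter: δ = d·√(n/2) = 0.20 × √(216/2) = 2.0785
Critical value for a two-sided test at α = 0.02: z_{α/2} = 2.326.
Power = Φ(δ − 2.326) + Φ(−δ − 2.326) = Φ(-0.248) + Φ(-4.405) = 0.4021 + 0.0000 = 0.4021.
Type II error: β = 1 − power = 1 − 0.4021 = 0.5979.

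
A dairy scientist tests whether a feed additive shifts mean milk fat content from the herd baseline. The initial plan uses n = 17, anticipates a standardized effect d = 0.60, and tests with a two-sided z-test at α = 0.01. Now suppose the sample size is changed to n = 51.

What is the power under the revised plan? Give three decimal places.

Power ≈ 0.956

With n = 51: δ = d·√n = 0.60 × √51 = 4.2849. Critical value z_{0.005} = 2.576.
Revised power = Φ(δ − 2.576) + Φ(−δ − 2.576) = Φ(1.709) + Φ(-6.861) = 0.9563 + 0.0000 = 0.9563.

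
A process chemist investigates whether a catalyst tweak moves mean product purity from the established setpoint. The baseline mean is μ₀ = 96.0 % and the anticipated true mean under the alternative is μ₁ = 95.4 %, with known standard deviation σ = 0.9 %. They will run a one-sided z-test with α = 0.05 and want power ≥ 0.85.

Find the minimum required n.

Standardized effect: d = |μ₁ − μ₀| / σ = |95.4 − 96.0| / 0.9 = 0.6667
Set Φ(δ − 1.645) = 0.85; then δ − 1.645 = Φ⁻¹(0.85) = 1.036, giving δ = 2.681.
δ = d·√n ⇒ n = (δ/d)² = (2.681 / 0.6667)² = 16.18.
Rounding up, n = 17.

n = 17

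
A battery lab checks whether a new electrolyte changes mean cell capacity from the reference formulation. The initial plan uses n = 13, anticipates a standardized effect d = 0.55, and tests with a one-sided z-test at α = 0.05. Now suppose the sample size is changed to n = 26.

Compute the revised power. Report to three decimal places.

Power ≈ 0.877

With n = 26: δ = d·√n = 0.55 × √26 = 2.8045. Critical value z_{0.05} = 1.645.
Revised power = P(Z > 1.645 − δ) = Φ(1.160) = 0.8769.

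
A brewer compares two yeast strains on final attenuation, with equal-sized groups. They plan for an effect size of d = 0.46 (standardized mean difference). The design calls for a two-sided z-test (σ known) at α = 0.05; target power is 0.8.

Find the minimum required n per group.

For power 0.8 need Φ(δ − z_{0.025}) = 0.8, so δ = z_{0.025} + z_{0.20} = 1.960 + 0.842 = 2.802.
(For δ > 0 the lower-tail rejection region contributes negligibly to power, so the one-term inversion is standard.)
δ = d·√(n/2) ⇒ n = 2(δ/d)² = 2 × (2.802 / 0.46)² = 74.19.
Round up to the next whole unit.

n = 75 per group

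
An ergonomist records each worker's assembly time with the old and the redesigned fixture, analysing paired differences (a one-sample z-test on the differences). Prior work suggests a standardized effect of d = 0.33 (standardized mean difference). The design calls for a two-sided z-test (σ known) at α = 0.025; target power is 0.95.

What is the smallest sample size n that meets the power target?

For power 0.95 need Φ(δ − z_{0.0125}) = 0.95, so δ = z_{0.0125} + z_{0.05} = 2.241 + 1.645 = 3.886.
(The Φ(−δ − z_{α/2}) term is vanishingly small for δ > 0 and is dropped in the standard sample-size formula.)
δ = d·√n ⇒ n = (δ/d)² = (3.886 / 0.33)² = 138.69.
Rounding up, n = 139.

n = 139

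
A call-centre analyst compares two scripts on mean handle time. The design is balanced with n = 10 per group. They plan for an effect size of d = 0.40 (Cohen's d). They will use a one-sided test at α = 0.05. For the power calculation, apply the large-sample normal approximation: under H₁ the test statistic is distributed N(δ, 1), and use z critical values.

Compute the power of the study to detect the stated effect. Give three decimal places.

Noncentrality parameter: δ = d·√(n/2) = 0.40 × √(10/2) = 0.8944
Critical value for a one-sided test at α = 0.05: z_α = 1.645.
Power = P(Z > 1.645 − δ) = Φ(-0.750) = 0.2265.

Power ≈ 0.226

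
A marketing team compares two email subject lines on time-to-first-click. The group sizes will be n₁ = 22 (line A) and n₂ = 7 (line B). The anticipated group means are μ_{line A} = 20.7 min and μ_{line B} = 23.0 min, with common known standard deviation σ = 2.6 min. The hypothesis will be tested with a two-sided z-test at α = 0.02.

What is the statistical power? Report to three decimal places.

Standardized effect: d = |μ_{line A} − μ_{line B}| / σ = |20.7 − 23.0| / 2.6 = 0.8846
Noncentrality parameter: δ = d / √(1/n₁ + 1/n₂) = 0.8846 / √(1/22 + 1/7) = 2.0385
Critical value for a two-sided test at α = 0.02: z_{α/2} = 2.326.
Power = Φ(δ − 2.326) + Φ(−δ − 2.326) = Φ(-0.288) + Φ(-4.365) = 0.3867 + 0.0000 = 0.3867.

Power ≈ 0.387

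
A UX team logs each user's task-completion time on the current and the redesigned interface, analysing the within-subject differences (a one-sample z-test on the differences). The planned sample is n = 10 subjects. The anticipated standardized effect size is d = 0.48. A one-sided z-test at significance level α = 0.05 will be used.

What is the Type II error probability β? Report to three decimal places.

Noncentrality parameter: λ = d·√n = 0.48 × √10 = 1.5179
Critical value for a one-sided test at α = 0.05: z_α = 1.645.
Power = Φ(λ − 1.645) = Φ(-0.127) = 0.4495.
Type II error: β = 1 − power = 1 − 0.4495 = 0.5505.

β ≈ 0.551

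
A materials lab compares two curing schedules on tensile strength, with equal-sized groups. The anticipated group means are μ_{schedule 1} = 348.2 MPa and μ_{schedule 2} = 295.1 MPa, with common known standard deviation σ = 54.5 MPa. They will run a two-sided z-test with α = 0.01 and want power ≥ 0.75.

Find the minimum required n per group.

Standardized effect: d = |μ_{schedule 1} − μ_{schedule 2}| / σ = |348.2 − 295.1| / 54.5 = 0.9743
Set Φ(δ − 2.576) = 0.75; then δ − 2.576 = Φ⁻¹(0.75) = 0.674, giving δ = 3.250.
(For δ > 0 the lower-tail rejection region contributes negligibly to power, so the one-term inversion is standard.)
δ = d·√(n/2) ⇒ n = 2(δ/d)² = 2 × (3.250 / 0.9743)² = 22.26.
Rounding up, n = 23 per group.

n = 23 per group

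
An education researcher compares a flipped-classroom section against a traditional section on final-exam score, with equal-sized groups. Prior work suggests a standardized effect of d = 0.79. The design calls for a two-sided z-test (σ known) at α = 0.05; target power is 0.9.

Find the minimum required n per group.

Set Φ(δ − 1.960) = 0.9; then δ − 1.960 = Φ⁻¹(0.9) = 1.282, giving δ = 3.242.
(The Φ(−δ − z_{α/2}) term is vanishingly small for δ > 0 and is dropped in the standard sample-size formula.)
δ = d·√(n/2) ⇒ n = 2(δ/d)² = 2 × (3.242 / 0.79)² = 33.67.
Round up to the next whole unit.

n = 34 per group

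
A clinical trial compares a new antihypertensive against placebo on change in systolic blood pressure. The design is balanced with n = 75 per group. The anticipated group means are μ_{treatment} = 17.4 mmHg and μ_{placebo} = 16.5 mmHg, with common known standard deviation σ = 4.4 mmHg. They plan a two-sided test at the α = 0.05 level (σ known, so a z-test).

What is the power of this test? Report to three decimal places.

Standardized effect: d = |μ_{treatment} − μ_{placebo}| / σ = |17.4 − 16.5| / 4.4 = 0.2045
Noncentrality parameter: δ = d·√(n/2) = 0.2045 × √(75/2) = 1.2526
Critical value for a two-sided test at α = 0.05: z_{α/2} = 1.960.
Power = Φ(δ − 1.960) + Φ(−δ − 1.960) = Φ(-0.707) + Φ(-3.213) = 0.2397 + 0.0007 = 0.2403.

Power ≈ 0.240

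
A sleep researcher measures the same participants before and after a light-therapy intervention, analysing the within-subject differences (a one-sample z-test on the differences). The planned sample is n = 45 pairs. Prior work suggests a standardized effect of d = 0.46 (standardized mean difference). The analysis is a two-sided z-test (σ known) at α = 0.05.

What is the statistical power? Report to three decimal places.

Noncentrality parameter: δ = d·√n = 0.46 × √45 = 3.0858
Critical value for a two-sided test at α = 0.05: z_{α/2} = 1.960.
Power = Φ(δ − 1.960) + Φ(−δ − 1.960) = Φ(1.126) + Φ(-5.046) = 0.8699 + 0.0000 = 0.8699.

Power ≈ 0.870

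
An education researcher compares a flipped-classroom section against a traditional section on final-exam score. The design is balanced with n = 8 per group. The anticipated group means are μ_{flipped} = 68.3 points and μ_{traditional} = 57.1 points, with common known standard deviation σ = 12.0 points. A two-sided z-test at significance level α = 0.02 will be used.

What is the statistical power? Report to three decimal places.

Power ≈ 0.323

Standardized effect: d = |μ_{flipped} − μ_{traditional}| / σ = |68.3 − 57.1| / 12.0 = 0.9333
Noncentrality parameter: δ = d·√(n/2) = 0.9333 × √(8/2) = 1.8667
Critical value for a two-sided test at α = 0.02: z_{α/2} = 2.326.
Power = Φ(δ − 2.326) + Φ(−δ − 2.326) = Φ(-0.460) + Φ(-4.193) = 0.3229 + 0.0000 = 0.3229.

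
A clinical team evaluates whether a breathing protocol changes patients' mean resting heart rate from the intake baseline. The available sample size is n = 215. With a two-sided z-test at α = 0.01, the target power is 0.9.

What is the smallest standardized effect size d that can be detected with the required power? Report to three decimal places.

Required noncentrality: δ = z_{0.005} + z_{0.10} = 2.576 + 1.282 = 3.857.
(Lower-tail contribution to power is negligible for δ > 0.)
δ = d·√n ⇒ d = δ/√n = 3.857/√215 = 0.2631.

d ≈ 0.263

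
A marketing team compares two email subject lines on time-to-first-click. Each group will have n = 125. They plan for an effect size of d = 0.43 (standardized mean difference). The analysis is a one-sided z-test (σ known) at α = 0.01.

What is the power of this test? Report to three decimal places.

Power ≈ 0.858

Noncentrality parameter: δ = d·√(n/2) = 0.43 × √(125/2) = 3.3994
One-sided α = 0.01 → critical value z_{0.01} = 2.326.
Power = Φ(δ − 2.326) = Φ(1.073) = 0.8584.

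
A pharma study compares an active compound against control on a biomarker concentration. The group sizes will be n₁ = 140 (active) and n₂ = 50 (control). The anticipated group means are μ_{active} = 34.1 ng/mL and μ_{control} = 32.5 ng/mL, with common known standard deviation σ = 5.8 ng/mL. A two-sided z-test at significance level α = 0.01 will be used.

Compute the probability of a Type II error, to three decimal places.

β ≈ 0.816

Standardized effect: d = |μ_{active} − μ_{control}| / σ = |34.1 − 32.5| / 5.8 = 0.2759
Noncentrality parameter: δ = d / √(1/n₁ + 1/n₂) = 0.2759 / √(1/140 + 1/50) = 1.6744
Two-sided α = 0.01 → critical value z_{0.005} = 2.576.
Power = Φ(δ − 2.576) + Φ(−δ − 2.576) = Φ(-0.901) + Φ(-4.250) = 0.1837 + 0.0000 = 0.1837.
Type II error: β = 1 − power = 1 − 0.1837 = 0.8163.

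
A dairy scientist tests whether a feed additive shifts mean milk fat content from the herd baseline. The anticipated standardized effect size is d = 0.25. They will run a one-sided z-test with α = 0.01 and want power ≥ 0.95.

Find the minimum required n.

For power 0.95 need Φ(δ − z_{0.01}) = 0.95, so δ = z_{0.01} + z_{0.05} = 2.326 + 1.645 = 3.971.
δ = d·√n ⇒ n = (δ/d)² = (3.971 / 0.25)² = 252.33.
Rounding up, n = 253.

n = 253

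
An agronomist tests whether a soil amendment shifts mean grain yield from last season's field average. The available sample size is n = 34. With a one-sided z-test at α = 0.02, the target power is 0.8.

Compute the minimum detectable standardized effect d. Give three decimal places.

d ≈ 0.497

Required noncentrality: δ = z_{0.02} + z_{0.20} = 2.054 + 0.842 = 2.895.
δ = d·√n ⇒ d = δ/√n = 2.895/√34 = 0.4966.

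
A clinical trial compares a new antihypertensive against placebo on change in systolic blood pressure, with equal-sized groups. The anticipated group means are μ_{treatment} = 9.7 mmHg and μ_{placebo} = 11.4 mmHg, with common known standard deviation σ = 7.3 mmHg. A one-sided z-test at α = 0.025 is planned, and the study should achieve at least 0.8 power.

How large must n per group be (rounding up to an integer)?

n = 290 per group

Standardized effect: d = |μ_{treatment} − μ_{placebo}| / σ = |9.7 − 11.4| / 7.3 = 0.2329
For power 0.8 need Φ(δ − z_{0.025}) = 0.8, so δ = z_{0.025} + z_{0.20} = 1.960 + 0.842 = 2.802.
δ = d·√(n/2) ⇒ n = 2(δ/d)² = 2 × (2.802 / 0.2329)² = 289.46.
Round up to the next whole unit.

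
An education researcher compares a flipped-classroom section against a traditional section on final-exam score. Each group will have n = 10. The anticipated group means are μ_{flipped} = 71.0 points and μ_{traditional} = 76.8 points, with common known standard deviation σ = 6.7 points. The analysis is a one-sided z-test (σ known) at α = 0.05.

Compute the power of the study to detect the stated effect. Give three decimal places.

Power ≈ 0.614

Standardized effect: d = |μ_{flipped} − μ_{traditional}| / σ = |71.0 − 76.8| / 6.7 = 0.8657
Noncentrality parameter: δ = d·√(n/2) = 0.8657 × √(10/2) = 1.9357
Critical value for a one-sided test at α = 0.05: z_α = 1.645.
Power = Φ(δ − 1.645) = Φ(0.291) = 0.6144.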